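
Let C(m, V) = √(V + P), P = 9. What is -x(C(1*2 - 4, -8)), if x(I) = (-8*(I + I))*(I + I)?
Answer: 32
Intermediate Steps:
C(m, V) = √(9 + V) (C(m, V) = √(V + 9) = √(9 + V))
x(I) = -32*I² (x(I) = (-16*I)*(2*I) = -32*I²)
-x(C(1*2 - 4, -8)) = -(-32)*(√(9 - 8))² = -(-32)*(√1)² = -(-32)*1² = -(-32) = -1*(-32) = 32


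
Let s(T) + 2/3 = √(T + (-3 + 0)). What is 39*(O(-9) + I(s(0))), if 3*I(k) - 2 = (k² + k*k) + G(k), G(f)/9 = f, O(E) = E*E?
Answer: 27365/9 + 247*I*√3/3 ≈ 3040.6 + 142.61*I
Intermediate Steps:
O(E) = E²
G(f) = 9*f
s(T) = -⅔ + √(-3 + T) (s(T) = -⅔ + √(T + (-3 + 0)) = -⅔ + √(T - 3) = -⅔ + √(-3 + T))
I(k) = ⅔ + 3*k + 2*k²/3 (I(k) = ⅔ + ((k² + k*k) + 9*k)/3 = ⅔ + ((k² + k²) + 9*k)/3 = ⅔ + (2*k² + 9*k)/3 = ⅔ + (3*k + 2*k²/3) = ⅔ + 3*k + 2*k²/3)
39*(O(-9) + I(s(0))) = 39*((-9)² + (⅔ + 3*(-⅔ + √(-3 + 0)) + 2*(-⅔ + √(-3 + 0))²/3)) = 39*(81 + (⅔ + 3*(-⅔ + √(-3)) + 2*(-⅔ + √(-3))²/3)) = 39*(81 + (⅔ + 3*(-⅔ + I*√3) + 2*(-⅔ + I*√3)²/3)) = 39*(81 + (⅔ + (-2 + 3*I*√3) + 2*(-⅔ + I*√3)²/3)) = 39*(81 + (-4/3 + 2*(-⅔ + I*√3)²/3 + 3*I*√3)) = 39*(239/3 + 2*(-⅔ + I*√3)²/3 + 3*I*√3) = 3107 + 26*(-⅔ + I*√3)² + 117*I*√3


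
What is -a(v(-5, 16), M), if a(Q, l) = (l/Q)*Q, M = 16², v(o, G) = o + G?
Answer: -256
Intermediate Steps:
v(o, G) = G + o
M = 256
a(Q, l) = l
-a(v(-5, 16), M) = -1*256 = -256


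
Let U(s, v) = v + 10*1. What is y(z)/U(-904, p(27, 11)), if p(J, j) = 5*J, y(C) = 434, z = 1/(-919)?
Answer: 434/145 ≈ 2.9931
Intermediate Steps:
z = -1/919 ≈ -0.0010881
U(s, v) = 10 + v (U(s, v) = v + 10 = 10 + v)
y(z)/U(-904, p(27, 11)) = 434/(10 + 5*27) = 434/(10 + 135) = 434/145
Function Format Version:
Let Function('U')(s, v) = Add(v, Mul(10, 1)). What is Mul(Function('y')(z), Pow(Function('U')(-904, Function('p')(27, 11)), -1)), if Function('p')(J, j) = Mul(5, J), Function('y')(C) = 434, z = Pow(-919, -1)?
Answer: Rational(434, 145) ≈ 2.9931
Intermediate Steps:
z = Rational(-1, 919) ≈ -0.0010881
Function('U')(s, v) = Add(10, v) (Function('U')(s, v) = Add(v, 10) = Add(10, v))
Mul(Function('y')(z), Pow(Function('U')(-904, Function('p')(27, 11)), -1)) = Mul(434, Pow(Add(10, Mul(5, 27)), -1)) = Mul(434, Pow(Add(10, 135), -1)) = Mul(434, Pow(145, -1)) = Mul(434, Rational(1, 145)) = Rational(434, 145)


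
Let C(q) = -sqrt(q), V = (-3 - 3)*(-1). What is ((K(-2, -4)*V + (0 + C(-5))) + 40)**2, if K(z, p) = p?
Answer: (16 - I*sqrt(5))**2 ≈ 251.0 - 71.554*I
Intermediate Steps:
V = 6 (V = -6*(-1) = 6)
((K(-2, -4)*V + (0 + C(-5))) + 40)**2 = ((-4*6 + (0 - sqrt(-5))) + 40)**2 = ((-24 + (0 - I*sqrt(5))) + 40)**2 = ((-24 - I*sqrt(5)) + 40)**2 = (16 - I*sqrt(5))**2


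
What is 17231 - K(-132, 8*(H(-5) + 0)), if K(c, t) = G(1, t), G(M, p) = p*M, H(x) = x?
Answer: 17271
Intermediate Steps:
G(M, p) = M*p
K(c, t) = t (K(c, t) = 1*t = t)
17231 - K(-132, 8*(H(-5) + 0)) = 17231 - 8*(-5 + 0) = 17231 - 8*(-5) = 17231 - 1*(-40) = 17231 + 40 = 17271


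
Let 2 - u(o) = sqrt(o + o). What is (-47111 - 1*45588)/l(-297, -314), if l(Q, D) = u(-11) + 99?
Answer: -9362599/10223 - 92699*I*sqrt(22)/10223 ≈ -915.84 - 42.531*I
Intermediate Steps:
u(o) = 2 - sqrt(2)*sqrt(o) (u(o) = 2 - sqrt(o + o) = 2 - sqrt(2*o) = 2 - sqrt(2)*sqrt(o))
l(Q, D) = 101 - I*sqrt(22) (l(Q, D) = (2 - sqrt(2)*sqrt(-11)) + 99 = (2 - sqrt(2)*I*sqrt(11)) + 99 = (2 - I*sqrt(22)) + 99 = 101 - I*sqrt(22))
(-47111 - 1*45588)/l(-297, -314) = (-47111 - 1*45588)/(101 - I*sqrt(22)) = (-47111 - 45588)/(101 - I*sqrt(22)) = -92699/(101 - I*sqrt(22))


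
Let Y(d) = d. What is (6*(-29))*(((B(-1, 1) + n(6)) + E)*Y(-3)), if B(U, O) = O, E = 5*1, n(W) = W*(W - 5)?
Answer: 6264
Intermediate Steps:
n(W) = W*(-5 + W)
E = 5
(6*(-29))*(((B(-1, 1) + n(6)) + E)*Y(-3)) = (6*(-29))*(((1 + 6*(-5 + 6)) + 5)*(-3)) = -174*((1 + 6*1) + 5)*(-3) = -174*((1 + 6) + 5)*(-3) = -174*(7 + 5)*(-3) = -2088*(-3) = -174*(-36) = 6264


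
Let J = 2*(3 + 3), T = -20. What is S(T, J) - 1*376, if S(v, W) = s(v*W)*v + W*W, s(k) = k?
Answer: 4568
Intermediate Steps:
J = 12 (J = 2*6 = 12)
S(v, W) = W² + W*v² (S(v, W) = (v*W)*v + W*W = (W*v)*v + W² = W*v² + W² = W² + W*v²)
S(T, J) - 1*376 = 12*(12 + (-20)²) - 1*376 = 12*(12 + 400) - 376 = 12*412 - 376 = 4944 - 376 = 4568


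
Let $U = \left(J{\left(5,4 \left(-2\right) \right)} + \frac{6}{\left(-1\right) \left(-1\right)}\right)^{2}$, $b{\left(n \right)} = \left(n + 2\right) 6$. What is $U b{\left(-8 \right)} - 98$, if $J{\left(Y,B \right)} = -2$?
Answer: $-674$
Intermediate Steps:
$b{\left(n \right)} = 12 + 6 n$ ($b{\left(n \right)} = \left(2 + n\right) 6 = 12 + 6 n$)
$U = 16$ ($U = \left(-2 + \frac{6}{\left(-1\right) \left(-1\right)}\right)^{2} = \left(-2 + \frac{6}{1}\right)^{2} = \left(-2 + 6 \cdot 1\right)^{2} = \left(-2 + 6\right)^{2} = 4^{2} = 16$)
$U b{\left(-8 \right)} - 98 = 16 \left(12 + 6 \left(-8\right)\right) - 98 = 16 \left(12 - 48\right) - 98 = 16 \left(-36\right) - 98 = -576 - 98 = -674$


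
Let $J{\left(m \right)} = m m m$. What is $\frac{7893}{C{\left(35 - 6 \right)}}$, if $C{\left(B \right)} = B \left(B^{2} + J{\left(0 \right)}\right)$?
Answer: $\frac{7893}{24389} \approx 0.32363$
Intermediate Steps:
$J{\left(m \right)} = m^{3}$ ($J{\left(m \right)} = m^{2} m = m^{3}$)
$C{\left(B \right)} = B^{3}$ ($C{\left(B \right)} = B \left(B^{2} + 0^{3}\right) = B \left(B^{2} + 0\right) = B B^{2} = B^{3}$)
$\frac{7893}{C{\left(35 - 6 \right)}} = \frac{7893}{\left(35 - 6\right)^{3}} = \frac{7893}{29^{3}} = \frac{7893}{24389}$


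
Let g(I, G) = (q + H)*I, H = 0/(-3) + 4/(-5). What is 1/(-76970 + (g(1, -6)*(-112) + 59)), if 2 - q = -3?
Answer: -5/386907 ≈ -1.2923e-5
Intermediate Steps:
q = 5 (q = 2 - 1*(-3) = 2 + 3 = 5)
H = -⅘ (H = 0*(-⅓) + 4*(-⅕) = 0 - ⅘ = -⅘ ≈ -0.80000)
g(I, G) = 21*I/5 (g(I, G) = (5 - ⅘)*I = 21*I/5)
1/(-76970 + (g(1, -6)*(-112) + 59)) = 1/(-76970 + (((21/5)*1)*(-112) + 59)) = 1/(-76970 + ((21/5)*(-112) + 59)) = 1/(-76970 + (-2352/5 + 59)) = 1/(-76970 - 2057/5) = 1/(-386907/5) = -5/386907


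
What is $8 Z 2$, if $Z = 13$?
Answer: $208$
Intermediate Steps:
$8 Z 2 = 8 \cdot 13 \cdot 2 = 104 \cdot 2 = 208$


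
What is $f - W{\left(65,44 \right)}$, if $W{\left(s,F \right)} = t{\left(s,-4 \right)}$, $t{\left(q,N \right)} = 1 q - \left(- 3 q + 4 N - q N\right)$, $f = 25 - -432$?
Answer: $441$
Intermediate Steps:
$f = 457$ ($f = 25 + 432 = 457$)
$t{\left(q,N \right)} = - 4 N + 4 q + N q$ ($t{\left(q,N \right)} = q - \left(- 3 q + 4 N - N q\right) = q + \left(- 4 N + 3 q + N q\right) = - 4 N + 4 q + N q$)
$W{\left(s,F \right)} = 16$ ($W{\left(s,F \right)} = \left(-4\right) \left(-4\right) + 4 s - 4 s = 16 + 4 s - 4 s = 16$)
$f - W{\left(65,44 \right)} = 457 - 16 = 441$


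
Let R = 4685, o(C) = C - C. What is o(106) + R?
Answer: 4685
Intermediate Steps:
o(C) = 0
o(106) + R = 0 + 4685 = 4685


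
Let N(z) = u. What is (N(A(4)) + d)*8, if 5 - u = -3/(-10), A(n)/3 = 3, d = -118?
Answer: -4532/5 ≈ -906.40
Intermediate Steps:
A(n) = 9 (A(n) = 3*3 = 9)
u = 47/10 (u = 5 - (-3)/(-10) = 5 - (-3)*(-1)/10 = 5 - 1*3/10 = 5 - 3/10 = 47/10 ≈ 4.7000)
N(z) = 47/10
(N(A(4)) + d)*8 = (47/10 - 118)*8 = -1133/10*8 = -4532/5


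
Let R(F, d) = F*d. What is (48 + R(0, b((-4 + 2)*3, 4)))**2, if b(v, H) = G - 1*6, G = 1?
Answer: 2304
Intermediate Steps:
b(v, H) = -5 (b(v, H) = 1 - 1*6 = 1 - 6 = -5)
(48 + R(0, b((-4 + 2)*3, 4)))**2 = (48 + 0*(-5))**2 = (48 + 0)**2 = 48**2 = 2304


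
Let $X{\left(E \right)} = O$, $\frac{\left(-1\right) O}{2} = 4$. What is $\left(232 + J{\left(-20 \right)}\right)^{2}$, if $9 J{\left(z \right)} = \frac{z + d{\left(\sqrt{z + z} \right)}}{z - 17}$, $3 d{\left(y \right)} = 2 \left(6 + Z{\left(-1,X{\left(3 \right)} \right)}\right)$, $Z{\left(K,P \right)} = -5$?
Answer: $\frac{53743294276}{998001} \approx 53851.0$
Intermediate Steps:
$O = -8$ ($O = \left(-2\right) 4 = -8$)
$X{\left(E \right)} = -8$
$d{\left(y \right)} = \frac{2}{3}$ ($d{\left(y \right)} = \frac{2 \left(6 - 5\right)}{3} = \frac{2 \cdot 1}{3} = \frac{1}{3} \cdot 2 = \frac{2}{3}$)
$J{\left(z \right)} = \frac{\frac{2}{3} + z}{9 \left(-17 + z\right)}$ ($J{\left(z \right)} = \frac{\left(z + \frac{2}{3}\right) \frac{1}{z - 17}}{9} = \frac{\left(\frac{2}{3} + z\right) \frac{1}{-17 + z}}{9} = \frac{\frac{1}{-17 + z} \left(\frac{2}{3} + z\right)}{9} = \frac{\frac{2}{3} + z}{9 \left(-17 + z\right)}$)
$\left(232 + J{\left(-20 \right)}\right)^{2} = \left(232 + \frac{2 + 3 \left(-20\right)}{27 \left(-17 - 20\right)}\right)^{2} = \left(232 + \frac{2 - 60}{27 \left(-37\right)}\right)^{2} = \left(232 + \frac{1}{27} \left(- \frac{1}{37}\right) \left(-58\right)\right)^{2} = \left(232 + \frac{58}{999}\right)^{2} = \left(\frac{231826}{999}\right)^{2} = \frac{53743294276}{998001}$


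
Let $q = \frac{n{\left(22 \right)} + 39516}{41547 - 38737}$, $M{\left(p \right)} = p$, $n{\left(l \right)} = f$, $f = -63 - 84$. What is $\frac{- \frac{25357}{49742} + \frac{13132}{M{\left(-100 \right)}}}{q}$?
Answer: $- \frac{15355423997}{1631910665} \approx -9.4095$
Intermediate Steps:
$f = -147$
$n{\left(l \right)} = -147$
$q = \frac{39369}{2810}$ ($q = \frac{-147 + 39516}{41547 - 38737} = \frac{39369}{2810} \approx 14.01$)
$\frac{- \frac{25357}{49742} + \frac{13132}{M{\left(-100 \right)}}}{q} = \frac{- \frac{25357}{49742} + \frac{13132}{-100}}{\frac{39369}{2810}} = \left(\left(-25357\right) \frac{1}{49742} + 13132 \left(- \frac{1}{100}\right)\right) \frac{2810}{39369} = \left(- \frac{25357}{49742} - \frac{3283}{25}\right) \frac{2810}{39369} = \left(- \frac{163936911}{1243550}\right) \frac{2810}{39369} = - \frac{15355423997}{1631910665}$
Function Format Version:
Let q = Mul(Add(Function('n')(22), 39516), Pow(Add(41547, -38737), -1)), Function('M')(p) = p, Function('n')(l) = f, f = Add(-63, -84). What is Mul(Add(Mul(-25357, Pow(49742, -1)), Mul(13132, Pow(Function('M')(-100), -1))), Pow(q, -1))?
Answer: Rational(-15355423997, 1631910665) ≈ -9.4095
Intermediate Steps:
f = -147
Function('n')(l) = -147
q = Rational(39369, 2810) (q = Mul(Add(-147, 39516), Pow(Add(41547, -38737), -1)) = Mul(39369, Pow(2810, -1)) = Mul(39369, Rational(1, 2810)) = Rational(39369, 2810) ≈ 14.010)
Mul(Add(Mul(-25357, Pow(49742, -1)), Mul(13132, Pow(Function('M')(-100), -1))), Pow(q, -1)) = Mul(Add(Mul(-25357, Pow(49742, -1)), Mul(13132, Pow(-100, -1))), Pow(Rational(39369, 2810), -1)) = Mul(Add(Mul(-25357, Rational(1, 49742)), Mul(13132, Rational(-1, 100))), Rational(2810, 39369)) = Mul(Add(Rational(-25357, 49742), Rational(-3283, 25)), Rational(2810, 39369)) = Mul(Rational(-163936911, 1243550), Rational(2810, 39369)) = Rational(-15355423997, 1631910665)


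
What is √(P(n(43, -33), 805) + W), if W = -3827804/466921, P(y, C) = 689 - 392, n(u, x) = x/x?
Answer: √1284964047757/66703 ≈ 16.994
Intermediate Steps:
n(u, x) = 1
P(y, C) = 297
W = -3827804/466921 (W = -3827804*1/466921 = -3827804/466921 ≈ -8.1980)
√(P(n(43, -33), 805) + W) = √(297 - 3827804/466921) = √(134847733/466921) = √1284964047757/66703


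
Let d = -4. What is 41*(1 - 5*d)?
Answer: 861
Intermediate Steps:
41*(1 - 5*d) = 41*(1 - 5*(-4)) = 41*(1 + 20) = 41*21 = 861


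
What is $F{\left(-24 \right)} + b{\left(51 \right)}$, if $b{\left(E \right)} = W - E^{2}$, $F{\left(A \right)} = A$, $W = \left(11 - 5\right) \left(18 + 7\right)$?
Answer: $-2475$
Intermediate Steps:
$W = 150$ ($W = 6 \cdot 25 = 150$)
$b{\left(E \right)} = 150 - E^{2}$
$F{\left(-24 \right)} + b{\left(51 \right)} = -24 + \left(150 - 51^{2}\right) = -24 + \left(150 - 2601\right) = -24 - 2451 = -2475$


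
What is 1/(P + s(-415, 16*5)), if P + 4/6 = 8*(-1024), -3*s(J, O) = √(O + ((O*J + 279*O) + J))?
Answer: -73734/604089299 + 3*I*√11215/604089299 ≈ -0.00012206 + 5.2592e-7*I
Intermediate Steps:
s(J, O) = -√(J + 280*O + J*O)/3 (s(J, O) = -√(O + ((O*J + 279*O) + J))/3 = -√(O + ((J*O + 279*O) + J))/3 = -√(O + ((279*O + J*O) + J))/3 = -√(O + (J + 279*O + J*O))/3 = -√(J + 280*O + J*O)/3)
P = -24578/3 (P = -⅔ + 8*(-1024) = -⅔ - 8192 = -24578/3 ≈ -8192.7)
1/(P + s(-415, 16*5)) = 1/(-24578/3 - √(-415 + 280*(16*5) - 6640*5)/3) = 1/(-24578/3 - √(-415 + 280*80 - 415*80)/3) = 1/(-24578/3 - √(-415 + 22400 - 33200)/3) = 1/(-24578/3 - I*√11215/3)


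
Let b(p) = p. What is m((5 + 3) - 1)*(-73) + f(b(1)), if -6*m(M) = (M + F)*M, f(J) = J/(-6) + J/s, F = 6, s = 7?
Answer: 7750/7 ≈ 1107.1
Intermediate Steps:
f(J) = -J/42 (f(J) = J/(-6) + J/7 = J*(-⅙) + J*(⅐) = -J/6 + J/7 = -J/42)
m(M) = -M*(6 + M)/6 (m(M) = -(M + 6)*M/6 = -(6 + M)*M/6 = -M*(6 + M)/6)
m((5 + 3) - 1)*(-73) + f(b(1)) = -((5 + 3) - 1)*(6 + ((5 + 3) - 1))/6*(-73) - 1/42*1 = -(8 - 1)*(6 + (8 - 1))/6*(-73) - 1/42 = -⅙*7*(6 + 7)*(-73) - 1/42 = -⅙*7*13*(-73) - 1/42 = -91/6*(-73) - 1/42 = 6643/6 - 1/42 = 7750/7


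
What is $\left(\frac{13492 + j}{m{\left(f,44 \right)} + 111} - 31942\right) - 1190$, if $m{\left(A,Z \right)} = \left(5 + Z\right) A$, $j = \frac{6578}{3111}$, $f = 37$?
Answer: $- \frac{99135863129}{2992782} \approx -33125.0$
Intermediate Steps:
$j = \frac{6578}{3111}$ ($j = 6578 \cdot \frac{1}{3111} = \frac{6578}{3111} \approx 2.1144$)
$m{\left(A,Z \right)} = A \left(5 + Z\right)$
$\left(\frac{13492 + j}{m{\left(f,44 \right)} + 111} - 31942\right) - 1190 = \left(\frac{13492 + \frac{6578}{3111}}{37 \left(5 + 44\right) + 111} - 31942\right) - 1190 = \left(\frac{41980190}{3111 \left(37 \cdot 49 + 111\right)} - 31942\right) - 1190 = \left(\frac{41980190}{3111 \left(1813 + 111\right)} - 31942\right) - 1190 = \left(\frac{41980190}{3111 \cdot 1924} - 31942\right) - 1190 = \left(\frac{41980190}{3111} \cdot \frac{1}{1924} - 31942\right) - 1190 = \left(\frac{20990095}{2992782} - 31942\right) - 1190 = - \frac{95574452549}{2992782} - 1190 = - \frac{99135863129}{2992782}$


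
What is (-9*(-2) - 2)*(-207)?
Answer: -3312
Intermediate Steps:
(-9*(-2) - 2)*(-207) = (18 - 2)*(-207) = 16*(-207) = -3312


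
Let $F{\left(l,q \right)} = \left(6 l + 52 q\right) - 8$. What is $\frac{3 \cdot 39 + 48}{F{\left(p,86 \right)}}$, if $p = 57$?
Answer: $\frac{55}{1602} \approx 0.034332$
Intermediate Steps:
$F{\left(l,q \right)} = -8 + 6 l + 52 q$
$\frac{3 \cdot 39 + 48}{F{\left(p,86 \right)}} = \frac{3 \cdot 39 + 48}{-8 + 6 \cdot 57 + 52 \cdot 86} = \frac{117 + 48}{-8 + 342 + 4472} = \frac{165}{4806} = 165 \cdot \frac{1}{4806} = \frac{55}{1602}$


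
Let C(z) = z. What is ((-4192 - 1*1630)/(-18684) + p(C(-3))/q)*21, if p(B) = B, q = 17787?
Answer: 17249977/2637558 ≈ 6.5401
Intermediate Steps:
((-4192 - 1*1630)/(-18684) + p(C(-3))/q)*21 = ((-4192 - 1*1630)/(-18684) - 3/17787)*21 = ((-4192 - 1630)*(-1/18684) - 3*1/17787)*21 = (-5822*(-1/18684) - 1/5929)*21 = (2911/9342 - 1/5929)*21 = (17249977/55388718)*21 = 17249977/2637558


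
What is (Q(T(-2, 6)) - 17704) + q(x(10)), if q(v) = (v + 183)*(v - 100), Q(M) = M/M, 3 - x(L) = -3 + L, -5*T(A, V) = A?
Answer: -36319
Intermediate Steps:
T(A, V) = -A/5
x(L) = 6 - L (x(L) = 3 - (-3 + L) = 3 + (3 - L) = 6 - L)
Q(M) = 1
q(v) = (-100 + v)*(183 + v) (q(v) = (183 + v)*(-100 + v) = (-100 + v)*(183 + v))
(Q(T(-2, 6)) - 17704) + q(x(10)) = (1 - 17704) + (-18300 + (6 - 1*10)**2 + 83*(6 - 1*10)) = -17703 + (-18300 + (6 - 10)**2 + 83*(6 - 10)) = -17703 + (-18300 + (-4)**2 + 83*(-4)) = -17703 + (-18300 + 16 - 332) = -17703 - 18616 = -36319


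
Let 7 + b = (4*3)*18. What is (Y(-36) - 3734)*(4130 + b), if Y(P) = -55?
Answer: -16440471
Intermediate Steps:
b = 209 (b = -7 + (4*3)*18 = -7 + 12*18 = -7 + 216 = 209)
(Y(-36) - 3734)*(4130 + b) = (-55 - 3734)*(4130 + 209) = -3789*4339 = -16440471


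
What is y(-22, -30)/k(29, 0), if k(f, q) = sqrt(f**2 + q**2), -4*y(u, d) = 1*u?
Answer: 11/58 ≈ 0.18966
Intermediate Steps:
y(u, d) = -u/4
y(-22, -30)/k(29, 0) = (-1/4*(-22))/(sqrt(29**2 + 0**2)) = 11/(2*(sqrt(841 + 0))) = 11/(2*(sqrt(841))) = (11/2)/29 = (11/2)*(1/29) = 11/58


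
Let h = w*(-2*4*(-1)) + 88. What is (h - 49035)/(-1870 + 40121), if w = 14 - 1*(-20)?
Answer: -48675/38251 ≈ -1.2725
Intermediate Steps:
w = 34 (w = 14 + 20 = 34)
h = 360 (h = 34*(-2*4*(-1)) + 88 = 34*(-8*(-1)) + 88 = 34*8 + 88 = 272 + 88 = 360)
(h - 49035)/(-1870 + 40121) = (360 - 49035)/(-1870 + 40121) = -48675/38251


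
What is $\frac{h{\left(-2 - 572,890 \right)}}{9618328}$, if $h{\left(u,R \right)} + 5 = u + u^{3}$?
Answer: $- \frac{959999}{48824} \approx -19.662$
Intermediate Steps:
$h{\left(u,R \right)} = -5 + u + u^{3}$ ($h{\left(u,R \right)} = -5 + \left(u + u^{3}\right) = -5 + u + u^{3}$)
$\frac{h{\left(-2 - 572,890 \right)}}{9618328} = \frac{-5 - 574 + \left(-2 - 572\right)^{3}}{9618328} = \left(-5 - 574 + \left(-2 - 572\right)^{3}\right) \frac{1}{9618328} = \left(-5 - 574 + \left(-574\right)^{3}\right) \frac{1}{9618328} = \left(-5 - 574 - 189119224\right) \frac{1}{9618328} = \left(-189119803\right) \frac{1}{9618328} = - \frac{959999}{48824}$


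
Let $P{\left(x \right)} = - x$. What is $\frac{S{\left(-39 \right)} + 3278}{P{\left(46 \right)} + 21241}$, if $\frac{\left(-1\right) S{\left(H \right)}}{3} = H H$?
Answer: $- \frac{257}{4239} \approx -0.060628$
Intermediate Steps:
$S{\left(H \right)} = - 3 H^{2}$ ($S{\left(H \right)} = - 3 H H = - 3 H^{2}$)
$\frac{S{\left(-39 \right)} + 3278}{P{\left(46 \right)} + 21241} = \frac{- 3 \left(-39\right)^{2} + 3278}{\left(-1\right) 46 + 21241} = \frac{\left(-3\right) 1521 + 3278}{-46 + 21241} = \frac{-4563 + 3278}{21195} = \left(-1285\right) \frac{1}{21195} = - \frac{257}{4239}$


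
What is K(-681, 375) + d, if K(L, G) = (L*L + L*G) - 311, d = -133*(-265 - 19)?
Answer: 245847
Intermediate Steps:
d = 37772 (d = -133*(-284) = 37772)
K(L, G) = -311 + L**2 + G*L (K(L, G) = (L**2 + G*L) - 311 = -311 + L**2 + G*L)
K(-681, 375) + d = (-311 + (-681)**2 + 375*(-681)) + 37772 = (-311 + 463761 - 255375) + 37772 = 208075 + 37772 = 245847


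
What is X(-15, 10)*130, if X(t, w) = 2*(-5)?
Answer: -1300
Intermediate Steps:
X(t, w) = -10
X(-15, 10)*130 = -10*130 = -1300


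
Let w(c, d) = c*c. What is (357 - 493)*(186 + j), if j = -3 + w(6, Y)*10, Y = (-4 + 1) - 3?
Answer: -73848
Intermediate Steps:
Y = -6 (Y = -3 - 3 = -6)
w(c, d) = c²
j = 357 (j = -3 + 6²*10 = -3 + 36*10 = -3 + 360 = 357)
(357 - 493)*(186 + j) = (357 - 493)*(186 + 357) = -136*543 = -73848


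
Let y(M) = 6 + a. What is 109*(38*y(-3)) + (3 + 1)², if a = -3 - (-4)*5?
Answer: 95282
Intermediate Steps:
a = 17 (a = -3 - 1*(-20) = -3 + 20 = 17)
y(M) = 23 (y(M) = 6 + 17 = 23)
109*(38*y(-3)) + (3 + 1)² = 109*(38*23) + (3 + 1)² = 109*874 + 4² = 95266 + 16 = 95282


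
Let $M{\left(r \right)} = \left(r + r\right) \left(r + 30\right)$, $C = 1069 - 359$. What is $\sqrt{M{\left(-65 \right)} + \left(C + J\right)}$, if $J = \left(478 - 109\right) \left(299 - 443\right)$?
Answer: $2 i \sqrt{11969} \approx 218.81 i$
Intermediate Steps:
$C = 710$
$J = -53136$ ($J = 369 \left(-144\right) = -53136$)
$M{\left(r \right)} = 2 r \left(30 + r\right)$
$\sqrt{M{\left(-65 \right)} + \left(C + J\right)} = \sqrt{2 \left(-65\right) \left(30 - 65\right) + \left(710 - 53136\right)} = \sqrt{2 \left(-65\right) \left(-35\right) - 52426} = \sqrt{4550 - 52426} = \sqrt{-47876} = 2 i \sqrt{11969}$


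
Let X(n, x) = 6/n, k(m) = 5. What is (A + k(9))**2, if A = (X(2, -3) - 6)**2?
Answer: 196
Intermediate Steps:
A = 9 (A = (6/2 - 6)**2 = (6*(1/2) - 6)**2 = (3 - 6)**2 = (-3)**2 = 9)
(A + k(9))**2 = (9 + 5)**2 = 14**2 = 196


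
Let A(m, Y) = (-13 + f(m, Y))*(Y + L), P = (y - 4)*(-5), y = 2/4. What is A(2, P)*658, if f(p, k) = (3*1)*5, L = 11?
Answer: 37506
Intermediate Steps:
y = ½ (y = 2*(¼) = ½ ≈ 0.50000)
f(p, k) = 15 (f(p, k) = 3*5 = 15)
P = 35/2 (P = (½ - 4)*(-5) = -7/2*(-5) = 35/2 ≈ 17.500)
A(m, Y) = 22 + 2*Y (A(m, Y) = (-13 + 15)*(Y + 11) = 2*(11 + Y) = 22 + 2*Y)
A(2, P)*658 = (22 + 2*(35/2))*658 = (22 + 35)*658 = 57*658 = 37506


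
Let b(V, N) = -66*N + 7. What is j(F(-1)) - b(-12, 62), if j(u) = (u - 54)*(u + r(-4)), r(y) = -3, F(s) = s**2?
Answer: 4191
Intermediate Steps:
b(V, N) = 7 - 66*N
j(u) = (-54 + u)*(-3 + u) (j(u) = (u - 54)*(u - 3) = (-54 + u)*(-3 + u))
j(F(-1)) - b(-12, 62) = (162 + ((-1)**2)**2 - 57*(-1)**2) - (7 - 66*62) = (162 + 1**2 - 57*1) - (7 - 4092) = (162 + 1 - 57) - 1*(-4085) = 106 + 4085 = 4191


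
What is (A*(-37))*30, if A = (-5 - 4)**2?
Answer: -89910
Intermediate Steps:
A = 81 (A = (-9)**2 = 81)
(A*(-37))*30 = (81*(-37))*30 = -2997*30 = -89910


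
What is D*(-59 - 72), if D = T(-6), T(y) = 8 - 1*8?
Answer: 0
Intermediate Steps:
T(y) = 0 (T(y) = 8 - 8 = 0)
D = 0
D*(-59 - 72) = 0*(-59 - 72) = 0*(-131) = 0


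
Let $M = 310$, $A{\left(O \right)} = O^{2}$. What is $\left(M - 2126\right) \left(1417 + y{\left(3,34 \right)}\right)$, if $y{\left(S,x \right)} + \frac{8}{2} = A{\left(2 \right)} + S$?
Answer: $-2578720$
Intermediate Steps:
$y{\left(S,x \right)} = S$ ($y{\left(S,x \right)} = -4 + \left(2^{2} + S\right) = -4 + \left(4 + S\right) = S$)
$\left(M - 2126\right) \left(1417 + y{\left(3,34 \right)}\right) = \left(310 - 2126\right) \left(1417 + 3\right) = \left(-1816\right) 1420 = -2578720$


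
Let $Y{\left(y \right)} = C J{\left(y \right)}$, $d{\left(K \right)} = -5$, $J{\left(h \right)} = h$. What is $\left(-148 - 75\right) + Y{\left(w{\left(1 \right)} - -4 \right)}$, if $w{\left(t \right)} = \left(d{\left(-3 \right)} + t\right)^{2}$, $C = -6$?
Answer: $-343$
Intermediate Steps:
$w{\left(t \right)} = \left(-5 + t\right)^{2}$
$Y{\left(y \right)} = - 6 y$
$\left(-148 - 75\right) + Y{\left(w{\left(1 \right)} - -4 \right)} = \left(-148 - 75\right) - 6 \left(\left(-5 + 1\right)^{2} - -4\right) = -223 - 6 \left(\left(-4\right)^{2} + 4\right) = -223 - 6 \left(16 + 4\right) = -223 - 120 = -343$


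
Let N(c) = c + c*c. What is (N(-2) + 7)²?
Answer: 81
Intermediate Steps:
N(c) = c + c²
(N(-2) + 7)² = (-2*(1 - 2) + 7)² = (-2*(-1) + 7)² = (2 + 7)² = 9² = 81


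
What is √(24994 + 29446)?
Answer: 2*√13610 ≈ 233.32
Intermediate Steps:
√(24994 + 29446) = √54440 = 2*√13610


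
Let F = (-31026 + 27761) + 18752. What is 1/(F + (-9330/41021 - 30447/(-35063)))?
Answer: 1438319323/22276173183898 ≈ 6.4568e-5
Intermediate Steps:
F = 15487 (F = -3265 + 18752 = 15487)
1/(F + (-9330/41021 - 30447/(-35063))) = 1/(15487 + (-9330/41021 - 30447/(-35063))) = 1/(15487 + (-9330*1/41021 - 30447*(-1/35063))) = 1/(15487 + (-9330/41021 + 30447/35063)) = 1/(15487 + 921828597/1438319323) = 1/(22276173183898/1438319323) = 1438319323/22276173183898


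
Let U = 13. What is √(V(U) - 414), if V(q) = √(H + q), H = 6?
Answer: √(-414 + √19) ≈ 20.24*I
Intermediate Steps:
V(q) = √(6 + q)
√(V(U) - 414) = √(√(6 + 13) - 414) = √(√19 - 414) = √(-414 + √19)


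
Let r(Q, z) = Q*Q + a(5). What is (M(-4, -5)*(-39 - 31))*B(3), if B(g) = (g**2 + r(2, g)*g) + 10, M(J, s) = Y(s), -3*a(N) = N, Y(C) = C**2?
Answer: -45500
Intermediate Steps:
a(N) = -N/3
r(Q, z) = -5/3 + Q**2 (r(Q, z) = Q*Q - 1/3*5 = Q**2 - 5/3 = -5/3 + Q**2)
M(J, s) = s**2
B(g) = 10 + g**2 + 7*g/3 (B(g) = (g**2 + (-5/3 + 2**2)*g) + 10 = (g**2 + (-5/3 + 4)*g) + 10 = (g**2 + 7*g/3) + 10 = 10 + g**2 + 7*g/3)
(M(-4, -5)*(-39 - 31))*B(3) = ((-5)**2*(-39 - 31))*(10 + 3**2 + (7/3)*3) = (25*(-70))*(10 + 9 + 7) = -1750*26 = -45500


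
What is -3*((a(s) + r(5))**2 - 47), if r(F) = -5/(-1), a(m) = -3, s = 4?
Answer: 129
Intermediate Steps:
r(F) = 5 (r(F) = -5*(-1) = 5)
-3*((a(s) + r(5))**2 - 47) = -3*((-3 + 5)**2 - 47) = -3*(2**2 - 47) = -3*(4 - 47) = -3*(-43) = 129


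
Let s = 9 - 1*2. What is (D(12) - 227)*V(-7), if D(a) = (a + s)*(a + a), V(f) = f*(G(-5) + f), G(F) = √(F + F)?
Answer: 11221 - 1603*I*√10 ≈ 11221.0 - 5069.1*I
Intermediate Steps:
s = 7 (s = 9 - 2 = 7)
G(F) = √2*√F (G(F) = √(2*F) = √2*√F)
V(f) = f*(f + I*√10) (V(f) = f*(√2*√(-5) + f) = f*(√2*(I*√5) + f) = f*(I*√10 + f) = f*(f + I*√10))
D(a) = 2*a*(7 + a) (D(a) = (a + 7)*(a + a) = (7 + a)*(2*a) = 2*a*(7 + a))
(D(12) - 227)*V(-7) = (2*12*(7 + 12) - 227)*(-7*(-7 + I*√10)) = (2*12*19 - 227)*(49 - 7*I*√10) = (456 - 227)*(49 - 7*I*√10) = 229*(49 - 7*I*√10) = 11221 - 1603*I*√10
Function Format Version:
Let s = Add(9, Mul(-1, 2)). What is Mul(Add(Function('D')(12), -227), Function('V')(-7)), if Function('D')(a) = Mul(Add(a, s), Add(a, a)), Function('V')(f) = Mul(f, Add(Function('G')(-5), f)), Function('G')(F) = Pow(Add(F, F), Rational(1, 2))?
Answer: Add(11221, Mul(-1603, I, Pow(10, Rational(1, 2)))) ≈ Add(11221., Mul(-5069.1, I))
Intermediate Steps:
s = 7 (s = Add(9, -2) = 7)
Function('G')(F) = Mul(Pow(2, Rational(1, 2)), Pow(F, Rational(1, 2))) (Function('G')(F) = Pow(Mul(2, F), Rational(1, 2)) = Mul(Pow(2, Rational(1, 2)), Pow(F, Rational(1, 2))))
Function('V')(f) = Mul(f, Add(f, Mul(I, Pow(10, Rational(1, 2))))) (Function('V')(f) = Mul(f, Add(Mul(Pow(2, Rational(1, 2)), Pow(-5, Rational(1, 2))), f)) = Mul(f, Add(Mul(Pow(2, Rational(1, 2)), Mul(I, Pow(5, Rational(1, 2)))), f)) = Mul(f, Add(Mul(I, Pow(10, Rational(1, 2))), f)) = Mul(f, Add(f, Mul(I, Pow(10, Rational(1, 2))))))
Function('D')(a) = Mul(2, a, Add(7, a)) (Function('D')(a) = Mul(Add(a, 7), Add(a, a)) = Mul(Add(7, a), Mul(2, a)) = Mul(2, a, Add(7, a)))
Mul(Add(Function('D')(12), -227), Function('V')(-7)) = Mul(Add(Mul(2, 12, Add(7, 12)), -227), Mul(-7, Add(-7, Mul(I, Pow(10, Rational(1, 2)))))) = Mul(Add(Mul(2, 12, 19), -227), Add(49, Mul(-7, I, Pow(10, Rational(1, 2))))) = Mul(Add(456, -227), Add(49, Mul(-7, I, Pow(10, Rational(1, 2))))) = Mul(229, Add(49, Mul(-7, I, Pow(10, Rational(1, 2))))) = Add(11221, Mul(-1603, I, Pow(10, Rational(1, 2))))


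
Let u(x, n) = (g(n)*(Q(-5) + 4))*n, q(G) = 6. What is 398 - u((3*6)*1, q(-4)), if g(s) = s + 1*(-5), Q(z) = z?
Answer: 404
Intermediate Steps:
g(s) = -5 + s (g(s) = s - 5 = -5 + s)
u(x, n) = n*(5 - n) (u(x, n) = ((-5 + n)*(-5 + 4))*n = ((-5 + n)*(-1))*n = (5 - n)*n = n*(5 - n))
398 - u((3*6)*1, q(-4)) = 398 - 6*(5 - 1*6) = 398 - 6*(5 - 6) = 398 - 6*(-1) = 398 - 1*(-6) = 398 + 6 = 404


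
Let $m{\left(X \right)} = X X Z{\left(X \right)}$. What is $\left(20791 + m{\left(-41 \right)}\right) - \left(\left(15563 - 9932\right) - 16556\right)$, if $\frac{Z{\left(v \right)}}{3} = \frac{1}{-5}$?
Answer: $\frac{153537}{5} \approx 30707.0$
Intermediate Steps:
$Z{\left(v \right)} = - \frac{3}{5}$ ($Z{\left(v \right)} = \frac{3}{-5} = 3 \left(- \frac{1}{5}\right) = - \frac{3}{5}$)
$m{\left(X \right)} = - \frac{3 X^{2}}{5}$ ($m{\left(X \right)} = X X \left(- \frac{3}{5}\right) = X^{2} \left(- \frac{3}{5}\right) = - \frac{3 X^{2}}{5}$)
$\left(20791 + m{\left(-41 \right)}\right) - \left(\left(15563 - 9932\right) - 16556\right) = \left(20791 - \frac{3 \left(-41\right)^{2}}{5}\right) - \left(\left(15563 - 9932\right) - 16556\right) = \left(20791 - \frac{5043}{5}\right) - \left(5631 - 16556\right) = \left(20791 - \frac{5043}{5}\right) - -10925 = \frac{98912}{5} + 10925 = \frac{153537}{5}$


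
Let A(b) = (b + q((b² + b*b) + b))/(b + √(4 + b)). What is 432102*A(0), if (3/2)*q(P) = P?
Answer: 0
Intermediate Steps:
q(P) = 2*P/3
A(b) = (4*b²/3 + 5*b/3)/(b + √(4 + b)) (A(b) = (b + 2*((b² + b*b) + b)/3)/(b + √(4 + b)) = (b + 2*((b² + b²) + b)/3)/(b + √(4 + b)) = (b + 2*(2*b² + b)/3)/(b + √(4 + b)) = (b + 2*(b + 2*b²)/3)/(b + √(4 + b)) = (b + (2*b/3 + 4*b²/3))/(b + √(4 + b)) = (4*b²/3 + 5*b/3)/(b + √(4 + b)))
432102*A(0) = 432102*((⅓)*0*(5 + 4*0)/(0 + √(4 + 0))) = 432102*((⅓)*0*(5 + 0)/(0 + √4)) = 432102*((⅓)*0*5/(0 + 2)) = 432102*((⅓)*0*5/2) = 432102*((⅓)*0*(½)*5) = 432102*0 = 0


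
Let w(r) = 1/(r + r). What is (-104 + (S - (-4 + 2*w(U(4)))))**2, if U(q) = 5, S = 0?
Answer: 251001/25 ≈ 10040.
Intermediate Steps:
w(r) = 1/(2*r)
(-104 + (S - (-4 + 2*w(U(4)))))**2 = (-104 + (0 - (-4 + 2*((1/2)/5))))**2 = (-104 + (0 - (-4 + 2*((1/2)*(1/5)))))**2 = (-104 + (0 - (-4 + 2*(1/10))))**2 = (-104 + (0 - (-4 + 1/5)))**2 = (-104 + (0 - 1*(-19/5)))**2 = (-104 + (0 + 19/5))**2 = (-104 + 19/5)**2 = (-501/5)**2 = 251001/25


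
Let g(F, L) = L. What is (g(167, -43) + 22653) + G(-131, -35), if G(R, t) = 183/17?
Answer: 384553/17 ≈ 22621.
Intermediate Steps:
G(R, t) = 183/17 (G(R, t) = 183*(1/17) = 183/17)
(g(167, -43) + 22653) + G(-131, -35) = (-43 + 22653) + 183/17 = 22610 + 183/17 = 384553/17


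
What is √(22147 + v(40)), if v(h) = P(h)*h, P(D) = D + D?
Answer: √25347 ≈ 159.21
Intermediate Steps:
P(D) = 2*D
v(h) = 2*h² (v(h) = (2*h)*h = 2*h²)
√(22147 + v(40)) = √(22147 + 2*40²) = √(22147 + 2*1600) = √(22147 + 3200) = √25347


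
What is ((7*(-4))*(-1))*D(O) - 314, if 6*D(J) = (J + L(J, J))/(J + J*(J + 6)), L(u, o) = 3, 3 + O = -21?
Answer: -64105/204 ≈ -314.24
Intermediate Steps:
O = -24 (O = -3 - 21 = -24)
D(J) = (3 + J)/(6*(J + J*(6 + J))) (D(J) = ((J + 3)/(J + J*(J + 6)))/6 = ((3 + J)/(J + J*(6 + J)))/6 = (3 + J)/(6*(J + J*(6 + J))))
((7*(-4))*(-1))*D(O) - 314 = ((7*(-4))*(-1))*((⅙)*(3 - 24)/(-24*(7 - 24))) - 314 = (-28*(-1))*((⅙)*(-1/24)*(-21)/(-17)) - 314 = 28*((⅙)*(-1/24)*(-1/17)*(-21)) - 314 = 28*(-7/816) - 314 = -49/204 - 314 = -64105/204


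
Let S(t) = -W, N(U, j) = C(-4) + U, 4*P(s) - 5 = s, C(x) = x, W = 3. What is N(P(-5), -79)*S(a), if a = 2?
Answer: 12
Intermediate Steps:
P(s) = 5/4 + s/4
N(U, j) = -4 + U
S(t) = -3 (S(t) = -1*3 = -3)
N(P(-5), -79)*S(a) = (-4 + (5/4 + (¼)*(-5)))*(-3) = (-4 + (5/4 - 5/4))*(-3) = (-4 + 0)*(-3) = -4*(-3) = 12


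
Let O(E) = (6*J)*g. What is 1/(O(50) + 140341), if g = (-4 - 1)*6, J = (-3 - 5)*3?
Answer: 1/144661 ≈ 6.9127e-6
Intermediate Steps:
J = -24 (J = -8*3 = -24)
g = -30 (g = -5*6 = -30)
O(E) = 4320 (O(E) = (6*(-24))*(-30) = -144*(-30) = 4320)
1/(O(50) + 140341) = 1/(4320 + 140341) = 1/144661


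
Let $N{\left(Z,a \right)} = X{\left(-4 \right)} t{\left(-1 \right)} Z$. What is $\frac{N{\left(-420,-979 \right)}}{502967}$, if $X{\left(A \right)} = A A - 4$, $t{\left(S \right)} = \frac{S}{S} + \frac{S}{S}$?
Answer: $- \frac{10080}{502967} \approx -0.020041$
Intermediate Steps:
$t{\left(S \right)} = 2$ ($t{\left(S \right)} = 1 + 1 = 2$)
$X{\left(A \right)} = -4 + A^{2}$ ($X{\left(A \right)} = A^{2} - 4 = -4 + A^{2}$)
$N{\left(Z,a \right)} = 24 Z$ ($N{\left(Z,a \right)} = \left(-4 + \left(-4\right)^{2}\right) 2 Z = \left(-4 + 16\right) 2 Z = 12 \cdot 2 Z = 24 Z$)
$\frac{N{\left(-420,-979 \right)}}{502967} = \frac{24 \left(-420\right)}{502967} = \left(-10080\right) \frac{1}{502967} = - \frac{10080}{502967}$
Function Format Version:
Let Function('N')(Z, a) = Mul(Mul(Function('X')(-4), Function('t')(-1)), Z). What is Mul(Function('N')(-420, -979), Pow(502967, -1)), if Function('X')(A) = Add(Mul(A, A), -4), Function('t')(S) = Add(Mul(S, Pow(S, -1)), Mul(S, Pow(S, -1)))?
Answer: Rational(-10080, 502967) ≈ -0.020041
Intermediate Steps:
Function('t')(S) = 2 (Function('t')(S) = Add(1, 1) = 2)
Function('X')(A) = Add(-4, Pow(A, 2)) (Function('X')(A) = Add(Pow(A, 2), -4) = Add(-4, Pow(A, 2)))
Function('N')(Z, a) = Mul(24, Z) (Function('N')(Z, a) = Mul(Mul(Add(-4, Pow(-4, 2)), 2), Z) = Mul(Mul(Add(-4, 16), 2), Z) = Mul(Mul(12, 2), Z) = Mul(24, Z))
Mul(Function('N')(-420, -979), Pow(502967, -1)) = Mul(Mul(24, -420), Pow(502967, -1)) = Mul(-10080, Rational(1, 502967)) = Rational(-10080, 502967)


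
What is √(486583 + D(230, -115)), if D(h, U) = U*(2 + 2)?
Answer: √486123 ≈ 697.23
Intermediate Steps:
D(h, U) = 4*U (D(h, U) = U*4 = 4*U)
√(486583 + D(230, -115)) = √(486583 + 4*(-115)) = √(486583 - 460) = √486123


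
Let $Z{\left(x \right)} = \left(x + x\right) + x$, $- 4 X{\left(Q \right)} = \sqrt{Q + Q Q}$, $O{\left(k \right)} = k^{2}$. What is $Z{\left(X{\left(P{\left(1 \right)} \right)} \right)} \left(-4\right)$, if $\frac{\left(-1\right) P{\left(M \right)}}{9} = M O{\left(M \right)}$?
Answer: $18 \sqrt{2} \approx 25.456$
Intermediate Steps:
$P{\left(M \right)} = - 9 M^{3}$ ($P{\left(M \right)} = - 9 M M^{2} = - 9 M^{3}$)
$X{\left(Q \right)} = - \frac{\sqrt{Q + Q^{2}}}{4}$ ($X{\left(Q \right)} = - \frac{\sqrt{Q + Q Q}}{4} = - \frac{\sqrt{Q + Q^{2}}}{4}$)
$Z{\left(x \right)} = 3 x$ ($Z{\left(x \right)} = 2 x + x = 3 x$)
$Z{\left(X{\left(P{\left(1 \right)} \right)} \right)} \left(-4\right) = 3 \left(- \frac{\sqrt{- 9 \cdot 1^{3} \left(1 - 9 \cdot 1^{3}\right)}}{4}\right) \left(-4\right) = 3 \left(- \frac{\sqrt{\left(-9\right) 1 \left(1 - 9\right)}}{4}\right) \left(-4\right) = 3 \left(- \frac{\sqrt{- 9 \left(1 - 9\right)}}{4}\right) \left(-4\right) = 3 \left(- \frac{\sqrt{\left(-9\right) \left(-8\right)}}{4}\right) \left(-4\right) = 3 \left(- \frac{\sqrt{72}}{4}\right) \left(-4\right) = 3 \left(- \frac{6 \sqrt{2}}{4}\right) \left(-4\right) = 3 \left(- \frac{3 \sqrt{2}}{2}\right) \left(-4\right) = - \frac{9 \sqrt{2}}{2} \left(-4\right) = 18 \sqrt{2}$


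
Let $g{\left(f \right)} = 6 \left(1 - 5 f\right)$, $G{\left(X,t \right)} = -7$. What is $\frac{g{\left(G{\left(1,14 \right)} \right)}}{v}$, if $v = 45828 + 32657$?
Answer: $\frac{216}{78485} \approx 0.0027521$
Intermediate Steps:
$v = 78485$
$g{\left(f \right)} = 6 - 30 f$
$\frac{g{\left(G{\left(1,14 \right)} \right)}}{v} = \frac{6 - -210}{78485} = \left(6 + 210\right) \frac{1}{78485} = 216 \cdot \frac{1}{78485} = \frac{216}{78485}$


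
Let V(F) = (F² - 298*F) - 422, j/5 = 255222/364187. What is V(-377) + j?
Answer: 92524076021/364187 ≈ 2.5406e+5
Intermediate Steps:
j = 1276110/364187 (j = 5*(255222/364187) = 1276110/364187 ≈ 3.5040)
V(F) = -422 + F² - 298*F
V(-377) + j = (-422 + (-377)² - 298*(-377)) + 1276110/364187 = (-422 + 142129 + 112346) + 1276110/364187 = 254053 + 1276110/364187 = 92524076021/364187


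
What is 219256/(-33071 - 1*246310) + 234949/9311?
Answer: 63598793953/2601316491 ≈ 24.449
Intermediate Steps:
219256/(-33071 - 1*246310) + 234949/9311 = 219256/(-33071 - 246310) + 234949*(1/9311) = 219256/(-279381) + 234949/9311 = 219256*(-1/279381) + 234949/9311 = -219256/279381 + 234949/9311 = 63598793953/2601316491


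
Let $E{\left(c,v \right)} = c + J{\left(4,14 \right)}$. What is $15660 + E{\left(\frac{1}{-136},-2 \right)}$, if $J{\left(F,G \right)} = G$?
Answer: $\frac{2131663}{136} \approx 15674.0$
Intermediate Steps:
$E{\left(c,v \right)} = 14 + c$ ($E{\left(c,v \right)} = c + 14 = 14 + c$)
$15660 + E{\left(\frac{1}{-136},-2 \right)} = 15660 + \left(14 + \frac{1}{-136}\right) = 15660 + \left(14 - \frac{1}{136}\right) = 15660 + \frac{1903}{136} = \frac{2131663}{136}$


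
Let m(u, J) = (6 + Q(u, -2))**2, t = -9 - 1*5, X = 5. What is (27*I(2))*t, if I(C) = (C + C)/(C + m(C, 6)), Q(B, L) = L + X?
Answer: -1512/83 ≈ -18.217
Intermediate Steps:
t = -14 (t = -9 - 5 = -14)
Q(B, L) = 5 + L (Q(B, L) = L + 5 = 5 + L)
m(u, J) = 81 (m(u, J) = (6 + (5 - 2))**2 = (6 + 3)**2 = 9**2 = 81)
I(C) = 2*C/(81 + C) (I(C) = (C + C)/(C + 81) = (2*C)/(81 + C) = 2*C/(81 + C))
(27*I(2))*t = (27*(2*2/(81 + 2)))*(-14) = (27*(2*2/83))*(-14) = (27*(2*2*(1/83)))*(-14) = (27*(4/83))*(-14) = (108/83)*(-14) = -1512/83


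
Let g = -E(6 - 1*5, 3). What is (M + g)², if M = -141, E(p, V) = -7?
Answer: 17956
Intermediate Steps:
g = 7 (g = -1*(-7) = 7)
(M + g)² = (-141 + 7)² = (-134)² = 17956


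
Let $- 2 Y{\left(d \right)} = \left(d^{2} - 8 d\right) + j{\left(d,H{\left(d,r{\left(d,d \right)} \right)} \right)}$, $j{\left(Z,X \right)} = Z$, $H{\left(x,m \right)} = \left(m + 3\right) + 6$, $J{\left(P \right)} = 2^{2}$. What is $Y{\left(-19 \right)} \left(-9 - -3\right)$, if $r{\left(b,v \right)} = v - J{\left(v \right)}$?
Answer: $1482$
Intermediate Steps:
$J{\left(P \right)} = 4$
$r{\left(b,v \right)} = -4 + v$ ($r{\left(b,v \right)} = v - 4 = -4 + v$)
$H{\left(x,m \right)} = 9 + m$ ($H{\left(x,m \right)} = \left(3 + m\right) + 6 = 9 + m$)
$Y{\left(d \right)} = - \frac{d^{2}}{2} + \frac{7 d}{2}$ ($Y{\left(d \right)} = - \frac{\left(d^{2} - 8 d\right) + d}{2} = - \frac{d^{2} - 7 d}{2} = - \frac{d^{2}}{2} + \frac{7 d}{2}$)
$Y{\left(-19 \right)} \left(-9 - -3\right) = \frac{1}{2} \left(-19\right) \left(7 - -19\right) \left(-9 - -3\right) = \frac{1}{2} \left(-19\right) \left(7 + 19\right) \left(-9 + 3\right) = \frac{1}{2} \left(-19\right) 26 \left(-6\right) = \left(-247\right) \left(-6\right) = 1482$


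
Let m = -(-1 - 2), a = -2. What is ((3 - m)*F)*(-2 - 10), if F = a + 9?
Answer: 0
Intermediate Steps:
F = 7 (F = -2 + 9 = 7)
m = 3 (m = -1*(-3) = 3)
((3 - m)*F)*(-2 - 10) = ((3 - 1*3)*7)*(-2 - 10) = ((3 - 3)*7)*(-12) = (0*7)*(-12) = 0*(-12) = 0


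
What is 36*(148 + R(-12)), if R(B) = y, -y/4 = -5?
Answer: 6048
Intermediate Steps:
y = 20 (y = -4*(-5) = 20)
R(B) = 20
36*(148 + R(-12)) = 36*(148 + 20) = 36*168 = 6048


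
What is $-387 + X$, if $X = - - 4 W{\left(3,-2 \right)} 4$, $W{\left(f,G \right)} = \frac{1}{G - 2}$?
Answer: $-391$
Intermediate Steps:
$W{\left(f,G \right)} = \frac{1}{-2 + G}$
$X = -4$ ($X = - - \frac{4}{-2 - 2} \cdot 4 = - - \frac{4}{-4} \cdot 4 = - \left(-4\right) \left(- \frac{1}{4}\right) 4 = - 1 \cdot 4 = \left(-1\right) 4 = -4$)
$-387 + X = -387 - 4 = -391$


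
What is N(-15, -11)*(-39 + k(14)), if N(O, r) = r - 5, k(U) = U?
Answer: 400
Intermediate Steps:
N(O, r) = -5 + r
N(-15, -11)*(-39 + k(14)) = (-5 - 11)*(-39 + 14) = -16*(-25) = 400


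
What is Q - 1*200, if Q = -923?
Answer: -1123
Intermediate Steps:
Q - 1*200 = -923 - 1*200 = -923 - 200 = -1123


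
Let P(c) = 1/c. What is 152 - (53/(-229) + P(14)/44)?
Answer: 21474147/141064 ≈ 152.23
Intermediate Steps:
152 - (53/(-229) + P(14)/44) = 152 - (53/(-229) + 1/(14*44)) = 152 - (53*(-1/229) + (1/14)*(1/44)) = 152 - (-53/229 + 1/616) = 152 - 1*(-32419/141064) = 152 + 32419/141064 = 21474147/141064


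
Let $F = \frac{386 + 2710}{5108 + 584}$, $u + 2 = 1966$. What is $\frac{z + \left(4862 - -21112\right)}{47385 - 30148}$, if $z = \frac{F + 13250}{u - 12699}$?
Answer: $\frac{20881973734}{13858461815} \approx 1.5068$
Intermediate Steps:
$u = 1964$ ($u = -2 + 1966 = 1964$)
$F = \frac{774}{1423}$ ($F = \frac{3096}{5692} = 3096 \cdot \frac{1}{5692} = \frac{774}{1423} \approx 0.54392$)
$z = - \frac{992396}{803995}$ ($z = \frac{\frac{774}{1423} + 13250}{1964 - 12699} = \frac{18855524}{1423 \left(-10735\right)} = \frac{18855524}{1423} \left(- \frac{1}{10735}\right) = - \frac{992396}{803995} \approx -1.2343$)
$\frac{z + \left(4862 - -21112\right)}{47385 - 30148} = \frac{- \frac{992396}{803995} + \left(4862 - -21112\right)}{47385 - 30148} = \frac{- \frac{992396}{803995} + \left(4862 + 21112\right)}{17237} = \left(- \frac{992396}{803995} + 25974\right) \frac{1}{17237} = \frac{20881973734}{803995} \cdot \frac{1}{17237} = \frac{20881973734}{13858461815}$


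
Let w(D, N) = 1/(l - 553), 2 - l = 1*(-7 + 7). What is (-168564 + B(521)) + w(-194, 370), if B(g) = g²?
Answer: 56685226/551 ≈ 1.0288e+5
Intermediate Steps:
l = 2 (l = 2 - (-7 + 7) = 2 - 0 = 2 - 1*0 = 2 + 0 = 2)
w(D, N) = -1/551 (w(D, N) = 1/(2 - 553) = 1/(-551) = -1/551)
(-168564 + B(521)) + w(-194, 370) = (-168564 + 521²) - 1/551 = (-168564 + 271441) - 1/551 = 102877 - 1/551 = 56685226/551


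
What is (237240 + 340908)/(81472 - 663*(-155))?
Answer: 578148/184237 ≈ 3.1381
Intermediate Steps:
(237240 + 340908)/(81472 - 663*(-155)) = 578148/(81472 + 102765) = 578148/184237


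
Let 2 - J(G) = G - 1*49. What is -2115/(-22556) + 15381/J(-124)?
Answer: 347303961/3947300 ≈ 87.985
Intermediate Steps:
J(G) = 51 - G (J(G) = 2 - (G - 1*49) = 2 - (G - 49) = 2 - (-49 + G) = 2 + (49 - G) = 51 - G)
-2115/(-22556) + 15381/J(-124) = -2115/(-22556) + 15381/(51 - 1*(-124)) = -2115*(-1/22556) + 15381/(51 + 124) = 2115/22556 + 15381/175 = 347303961/3947300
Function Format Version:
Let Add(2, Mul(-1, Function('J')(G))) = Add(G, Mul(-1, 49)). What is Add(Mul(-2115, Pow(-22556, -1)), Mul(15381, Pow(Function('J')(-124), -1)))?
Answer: Rational(347303961, 3947300) ≈ 87.985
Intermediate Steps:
Function('J')(G) = Add(51, Mul(-1, G)) (Function('J')(G) = Add(2, Mul(-1, Add(G, Mul(-1, 49)))) = Add(2, Mul(-1, Add(G, -49))) = Add(2, Mul(-1, Add(-49, G))) = Add(2, Add(49, Mul(-1, G))) = Add(51, Mul(-1, G)))
Add(Mul(-2115, Pow(-22556, -1)), Mul(15381, Pow(Function('J')(-124), -1))) = Add(Mul(-2115, Pow(-22556, -1)), Mul(15381, Pow(Add(51, Mul(-1, -124)), -1))) = Add(Mul(-2115, Rational(-1, 22556)), Mul(15381, Pow(Add(51, 124), -1))) = Add(Rational(2115, 22556), Mul(15381, Pow(175, -1))) = Add(Rational(2115, 22556), Mul(15381, Rational(1, 175))) = Add(Rational(2115, 22556), Rational(15381, 175)) = Rational(347303961, 3947300)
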